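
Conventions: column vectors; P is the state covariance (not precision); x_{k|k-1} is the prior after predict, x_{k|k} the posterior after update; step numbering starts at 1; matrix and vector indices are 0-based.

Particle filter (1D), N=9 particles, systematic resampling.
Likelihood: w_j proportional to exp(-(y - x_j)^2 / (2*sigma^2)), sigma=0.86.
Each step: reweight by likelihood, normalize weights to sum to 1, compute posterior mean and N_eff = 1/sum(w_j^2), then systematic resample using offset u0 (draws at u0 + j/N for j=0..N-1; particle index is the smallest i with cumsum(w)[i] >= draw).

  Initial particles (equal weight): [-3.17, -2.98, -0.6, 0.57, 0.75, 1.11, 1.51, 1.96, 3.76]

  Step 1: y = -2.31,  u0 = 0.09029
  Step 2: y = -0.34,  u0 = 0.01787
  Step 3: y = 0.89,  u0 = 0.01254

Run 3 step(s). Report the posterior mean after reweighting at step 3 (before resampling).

post_mean = -0.6001

step 1: w=[0.4073, 0.4957, 0.0930, 0.0025, 0.0012, 0.0002, 0.0000, 0.0000, 0.0000]  mean=-2.8216  Neff=2.3792  idx=[0, 0, 0, 1, 1, 1, 1, 1, 2]
step 2: w=[0.0044, 0.0044, 0.0044, 0.0089, 0.0089, 0.0089, 0.0089, 0.0089, 0.9425]  mean=-0.7394  Neff=1.1252  idx=[3, 8, 8, 8, 8, 8, 8, 8, 8]
step 3: w=[0.0000, 0.1250, 0.1250, 0.1250, 0.1250, 0.1250, 0.1250, 0.1250, 0.1250]  mean=-0.6001  Neff=8.0004  idx=[1, 1, 2, 3, 4, 5, 6, 7, 8]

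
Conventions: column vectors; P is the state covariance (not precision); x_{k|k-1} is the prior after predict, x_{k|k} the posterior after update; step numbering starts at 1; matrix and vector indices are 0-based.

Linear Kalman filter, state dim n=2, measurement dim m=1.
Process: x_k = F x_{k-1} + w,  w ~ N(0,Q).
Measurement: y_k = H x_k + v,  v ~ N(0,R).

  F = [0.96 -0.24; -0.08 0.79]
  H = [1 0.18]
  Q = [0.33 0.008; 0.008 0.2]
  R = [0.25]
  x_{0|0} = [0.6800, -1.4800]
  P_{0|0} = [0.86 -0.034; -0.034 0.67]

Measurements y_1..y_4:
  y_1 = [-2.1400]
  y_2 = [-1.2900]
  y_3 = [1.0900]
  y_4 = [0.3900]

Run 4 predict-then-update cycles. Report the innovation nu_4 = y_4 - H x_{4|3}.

innov = [-0.2269]

step 1: x^-=[1.0080, -1.2236]  P^-=[1.1768 -0.2115; -0.2115 0.6279]  S=[1.3710]  K=[0.8306; -0.0718]  nu=[-2.9278]  x^+=[-1.4238, -1.0133]  P^+=[0.2310 -0.1297; -0.1297 0.6209]
step 2: x^-=[-1.1236, -0.6866]  P^-=[0.6384 -0.2283; -0.2283 0.6054]  S=[0.8258]  K=[0.7233; -0.1445]  nu=[-0.0428]  x^+=[-1.1546, -0.6804]  P^+=[0.2064 -0.1420; -0.1420 0.5881]
step 3: x^-=[-0.9451, -0.4452]  P^-=[0.6195 -0.2298; -0.2298 0.5863]  S=[0.8058]  K=[0.7175; -0.1542]  nu=[2.1152]  x^+=[0.5726, -0.7713]  P^+=[0.2047 -0.1406; -0.1406 0.5672]
step 4: x^-=[0.7348, -0.6551]  P^-=[0.6161 -0.2246; -0.2246 0.5730]  S=[0.8038]  K=[0.7162; -0.1511]  nu=[-0.2269]  x^+=[0.5723, -0.6208]  P^+=[0.2038 -0.1376; -0.1376 0.5547]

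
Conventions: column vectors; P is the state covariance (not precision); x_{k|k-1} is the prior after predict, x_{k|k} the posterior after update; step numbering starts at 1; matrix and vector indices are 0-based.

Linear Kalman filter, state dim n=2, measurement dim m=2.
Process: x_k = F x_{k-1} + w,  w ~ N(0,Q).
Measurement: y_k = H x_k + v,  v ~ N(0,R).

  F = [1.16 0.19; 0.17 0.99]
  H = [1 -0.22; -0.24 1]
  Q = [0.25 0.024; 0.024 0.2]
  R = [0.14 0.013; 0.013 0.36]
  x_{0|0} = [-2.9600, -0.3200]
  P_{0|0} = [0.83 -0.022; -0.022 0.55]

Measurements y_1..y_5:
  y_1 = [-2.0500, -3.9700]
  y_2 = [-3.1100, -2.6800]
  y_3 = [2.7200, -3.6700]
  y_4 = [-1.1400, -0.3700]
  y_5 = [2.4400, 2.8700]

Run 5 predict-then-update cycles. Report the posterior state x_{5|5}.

step 1: x^-=[-3.4944, -0.8200]  P^-=[1.3770 0.2652; 0.2652 0.7556]  S=[1.4369 -0.2046; -0.2046 1.0677]  K=[0.9345 0.1179; 0.1656 0.6799]  nu=[1.2640, -3.9887]  x^+=[-2.7833, -3.3224]  P^+=[0.1524 0.0912; 0.0912 0.2688]
step 2: x^-=[-3.8599, -3.7624]  P^-=[0.5050 0.2122; 0.2122 0.4985]  S=[0.5757 0.0056; 0.0056 0.7857]  K=[0.7950 0.1102; 0.1726 0.5684]  nu=[-0.0778, 0.1560]  x^+=[-3.9046, -3.6871]  P^+=[0.1306 0.0814; 0.0814 0.2264]
step 3: x^-=[-5.2299, -4.3140]  P^-=[0.4698 0.1884; 0.1884 0.4531]  S=[0.5488 -0.0011; -0.0011 0.7497]  K=[0.7807 0.1020; 0.1627 0.5442]  nu=[7.0008, -0.6111]  x^+=[0.1732, -3.5073]  P^+=[0.1277 0.0775; 0.0775 0.2167]
step 4: x^-=[-0.4655, -3.4428]  P^-=[0.4638 0.1815; 0.1815 0.4421]  S=[0.5454 -0.0045; -0.0045 0.7417]  K=[0.7781 0.0993; 0.1589 0.5383]  nu=[-1.4319, 2.9610]  x^+=[-1.2855, -2.0762]  P^+=[0.1270 0.0764; 0.0764 0.2142]
step 5: x^-=[-1.8857, -2.2740]  P^-=[0.4623 0.1795; 0.1795 0.4393]  S=[0.5446 -0.0056; -0.0056 0.7398]  K=[0.7774 0.0986; 0.1577 0.5368]  nu=[3.8254, 4.6915]  x^+=[1.5507, 0.8475]  P^+=[0.1268 0.0760; 0.0760 0.2135]

x_post = [1.5507, 0.8475]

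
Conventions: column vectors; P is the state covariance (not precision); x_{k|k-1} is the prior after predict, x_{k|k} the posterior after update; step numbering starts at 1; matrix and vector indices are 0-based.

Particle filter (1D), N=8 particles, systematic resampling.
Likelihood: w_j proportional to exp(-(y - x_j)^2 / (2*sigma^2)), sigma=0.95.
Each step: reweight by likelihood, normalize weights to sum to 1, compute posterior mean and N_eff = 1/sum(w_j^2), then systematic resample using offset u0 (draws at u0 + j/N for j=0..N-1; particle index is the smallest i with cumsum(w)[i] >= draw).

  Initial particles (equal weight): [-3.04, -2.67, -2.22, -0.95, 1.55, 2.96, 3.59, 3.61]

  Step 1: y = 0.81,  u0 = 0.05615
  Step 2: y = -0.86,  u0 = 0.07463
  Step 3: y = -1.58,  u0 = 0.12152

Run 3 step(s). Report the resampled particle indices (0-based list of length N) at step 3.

step 1: w=[0.0003, 0.0012, 0.0060, 0.1746, 0.7170, 0.0750, 0.0134, 0.0126]  mean=1.2439  Neff=1.8165  idx=[3, 3, 4, 4, 4, 4, 4, 5]
step 2: w=[0.4543, 0.4543, 0.0183, 0.0183, 0.0183, 0.0183, 0.0183, 0.0001]  mean=-0.7211  Neff=2.4134  idx=[0, 0, 0, 0, 1, 1, 1, 4]
step 3: w=[0.1427, 0.1427, 0.1427, 0.1427, 0.1427, 0.1427, 0.1427, 0.0008]  mean=-0.9480  Neff=7.0109  idx=[0, 1, 2, 3, 4, 5, 6, 6]

resampled_idx = [0, 1, 2, 3, 4, 5, 6, 6]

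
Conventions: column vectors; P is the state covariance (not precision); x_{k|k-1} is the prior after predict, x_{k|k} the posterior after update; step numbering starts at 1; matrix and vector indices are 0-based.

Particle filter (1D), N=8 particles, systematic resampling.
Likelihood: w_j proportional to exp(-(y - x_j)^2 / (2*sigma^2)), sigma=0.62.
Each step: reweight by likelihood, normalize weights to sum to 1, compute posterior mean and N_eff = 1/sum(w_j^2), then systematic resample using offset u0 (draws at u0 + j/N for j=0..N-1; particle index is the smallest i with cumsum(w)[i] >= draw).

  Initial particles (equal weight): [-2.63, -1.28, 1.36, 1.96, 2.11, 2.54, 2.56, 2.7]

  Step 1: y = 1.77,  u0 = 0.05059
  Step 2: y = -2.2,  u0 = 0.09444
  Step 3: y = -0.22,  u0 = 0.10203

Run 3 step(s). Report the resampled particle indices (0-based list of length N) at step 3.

step 1: w=[0.0000, 0.0000, 0.2088, 0.2479, 0.2235, 0.1201, 0.1154, 0.0843]  mean=2.0696  Neff=5.2676  idx=[2, 2, 3, 3, 4, 4, 6, 7]
step 2: w=[0.4986, 0.4986, 0.0012, 0.0012, 0.0002, 0.0002, 0.0000, 0.0000]  mean=1.3618  Neff=2.0115  idx=[0, 0, 0, 0, 1, 1, 1, 1]
step 3: w=[0.1250, 0.1250, 0.1250, 0.1250, 0.1250, 0.1250, 0.1250, 0.1250]  mean=1.3600  Neff=8.0000  idx=[0, 1, 2, 3, 4, 5, 6, 7]

resampled_idx = [0, 1, 2, 3, 4, 5, 6, 7]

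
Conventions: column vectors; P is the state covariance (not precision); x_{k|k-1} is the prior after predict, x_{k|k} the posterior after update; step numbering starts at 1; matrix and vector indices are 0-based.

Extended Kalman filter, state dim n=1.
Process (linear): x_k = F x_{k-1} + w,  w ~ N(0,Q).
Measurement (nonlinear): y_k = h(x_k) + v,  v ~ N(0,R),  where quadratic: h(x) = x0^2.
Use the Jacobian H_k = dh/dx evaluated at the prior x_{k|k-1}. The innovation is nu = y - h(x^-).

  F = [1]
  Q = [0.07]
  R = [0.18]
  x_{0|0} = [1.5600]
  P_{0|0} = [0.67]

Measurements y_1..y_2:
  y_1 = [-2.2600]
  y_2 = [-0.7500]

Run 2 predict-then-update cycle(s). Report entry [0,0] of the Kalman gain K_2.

K[0,0] = 0.0888

step 1: x^-=[1.5600]  P^-=[0.7400]  H_jac=[3.1200]  S=[7.3835]  K=[0.3127]  nu=[-4.6936]  x^+=[0.0923]  P^+=[0.0180]
step 2: x^-=[0.0923]  P^-=[0.0880]  H_jac=[0.1846]  S=[0.1830]  K=[0.0888]  nu=[-0.7585]  x^+=[0.0249]  P^+=[0.0866]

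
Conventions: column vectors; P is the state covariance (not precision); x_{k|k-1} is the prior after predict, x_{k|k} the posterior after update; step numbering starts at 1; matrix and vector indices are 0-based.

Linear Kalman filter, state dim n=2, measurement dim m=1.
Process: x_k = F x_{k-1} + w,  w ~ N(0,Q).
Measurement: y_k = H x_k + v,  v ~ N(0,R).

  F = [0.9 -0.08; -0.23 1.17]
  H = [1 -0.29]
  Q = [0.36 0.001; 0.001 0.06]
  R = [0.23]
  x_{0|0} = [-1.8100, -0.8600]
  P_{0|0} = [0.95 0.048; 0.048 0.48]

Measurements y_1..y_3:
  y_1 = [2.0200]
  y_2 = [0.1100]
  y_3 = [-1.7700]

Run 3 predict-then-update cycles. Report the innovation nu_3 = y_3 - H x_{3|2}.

step 1: x^-=[-1.5602, -0.5899]  P^-=[1.1257 -0.1892; -0.1892 0.7415]  S=[1.5277]  K=[0.7727; -0.2646]  nu=[3.4091]  x^+=[1.0741, -1.4918]  P^+=[0.2134 0.1232; 0.1232 0.6346]
step 2: x^-=[1.0861, -1.9925]  P^-=[0.5192 0.0294; 0.0294 0.8736]  S=[0.8056]  K=[0.6339; -0.2780]  nu=[-1.5539]  x^+=[0.1011, -1.5605]  P^+=[0.1955 0.1714; 0.1714 0.8114]
step 3: x^-=[0.2158, -1.8491]  P^-=[0.4989 0.0682; 0.0682 1.0888]  S=[0.7809]  K=[0.6135; -0.3170]  nu=[-2.5220]  x^+=[-1.3315, -1.0495]  P^+=[0.2049 0.2201; 0.2201 1.0103]

innov = [-2.5220]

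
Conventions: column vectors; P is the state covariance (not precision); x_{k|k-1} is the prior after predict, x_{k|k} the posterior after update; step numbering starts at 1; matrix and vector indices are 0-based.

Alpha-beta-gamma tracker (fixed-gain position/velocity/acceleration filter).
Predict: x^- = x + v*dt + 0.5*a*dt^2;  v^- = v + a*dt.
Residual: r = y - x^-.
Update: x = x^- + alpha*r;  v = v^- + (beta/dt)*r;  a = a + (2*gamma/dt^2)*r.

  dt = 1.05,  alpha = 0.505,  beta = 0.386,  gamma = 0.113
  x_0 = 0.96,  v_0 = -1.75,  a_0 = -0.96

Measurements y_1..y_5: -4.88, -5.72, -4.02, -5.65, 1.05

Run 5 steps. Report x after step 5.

step 1: x_pred=-1.4067  r=-3.4733  x^+=-3.1607  v^+=-4.0349  a^+=-1.6720
step 2: x_pred=-8.3190  r=2.5990  x^+=-7.0065  v^+=-4.8350  a^+=-1.1392
step 3: x_pred=-12.7112  r=8.6912  x^+=-8.3222  v^+=-2.8361  a^+=0.6424
step 4: x_pred=-10.9460  r=5.2960  x^+=-8.2715  v^+=-0.2147  a^+=1.7280
step 5: x_pred=-7.5444  r=8.5944  x^+=-3.2042  v^+=4.7592  a^+=3.4898

x_post = -3.2042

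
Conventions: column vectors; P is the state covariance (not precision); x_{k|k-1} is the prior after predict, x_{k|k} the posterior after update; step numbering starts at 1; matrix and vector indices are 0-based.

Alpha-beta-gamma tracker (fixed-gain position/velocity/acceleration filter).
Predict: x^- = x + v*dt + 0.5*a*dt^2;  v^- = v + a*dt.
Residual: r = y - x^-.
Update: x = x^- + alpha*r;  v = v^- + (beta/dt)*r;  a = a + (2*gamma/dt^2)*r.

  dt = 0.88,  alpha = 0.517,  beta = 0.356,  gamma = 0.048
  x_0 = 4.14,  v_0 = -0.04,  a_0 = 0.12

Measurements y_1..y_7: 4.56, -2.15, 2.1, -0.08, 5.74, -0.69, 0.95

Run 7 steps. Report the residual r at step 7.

resid = -0.9509

step 1: x_pred=4.1513  r=0.4087  x^+=4.3626  v^+=0.2310  a^+=0.1707
step 2: x_pred=4.6319  r=-6.7819  x^+=1.1257  v^+=-2.3624  a^+=-0.6701
step 3: x_pred=-1.2127  r=3.3127  x^+=0.4999  v^+=-1.6119  a^+=-0.2594
step 4: x_pred=-1.0190  r=0.9390  x^+=-0.5335  v^+=-1.4603  a^+=-0.1430
step 5: x_pred=-1.8740  r=7.6140  x^+=2.0624  v^+=1.4940  a^+=0.8009
step 6: x_pred=3.6873  r=-4.3773  x^+=1.4242  v^+=0.4280  a^+=0.2583
step 7: x_pred=1.9009  r=-0.9509  x^+=1.4093  v^+=0.2706  a^+=0.1404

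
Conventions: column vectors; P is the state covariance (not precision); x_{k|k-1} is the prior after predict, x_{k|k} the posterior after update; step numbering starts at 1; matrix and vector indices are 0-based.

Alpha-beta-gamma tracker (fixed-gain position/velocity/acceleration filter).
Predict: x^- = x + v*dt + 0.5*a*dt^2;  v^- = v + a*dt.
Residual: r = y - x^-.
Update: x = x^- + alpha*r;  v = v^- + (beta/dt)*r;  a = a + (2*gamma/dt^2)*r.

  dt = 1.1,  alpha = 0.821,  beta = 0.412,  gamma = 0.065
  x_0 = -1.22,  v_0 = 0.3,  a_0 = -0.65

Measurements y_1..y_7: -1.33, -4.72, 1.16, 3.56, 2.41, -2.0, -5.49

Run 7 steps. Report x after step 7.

x_post = -4.9408

step 1: x_pred=-1.2833  r=-0.0468  x^+=-1.3216  v^+=-0.4325  a^+=-0.6550
step 2: x_pred=-2.1937  r=-2.5263  x^+=-4.2678  v^+=-2.0993  a^+=-0.9264
step 3: x_pred=-7.1375  r=8.2975  x^+=-0.3252  v^+=-0.0106  a^+=-0.0350
step 4: x_pred=-0.3580  r=3.9180  x^+=2.8587  v^+=1.4184  a^+=0.3860
step 5: x_pred=4.6525  r=-2.2425  x^+=2.8114  v^+=1.0031  a^+=0.1450
step 6: x_pred=4.0026  r=-6.0026  x^+=-0.9255  v^+=-1.0856  a^+=-0.4999
step 7: x_pred=-2.4221  r=-3.0679  x^+=-4.9408  v^+=-2.7845  a^+=-0.8295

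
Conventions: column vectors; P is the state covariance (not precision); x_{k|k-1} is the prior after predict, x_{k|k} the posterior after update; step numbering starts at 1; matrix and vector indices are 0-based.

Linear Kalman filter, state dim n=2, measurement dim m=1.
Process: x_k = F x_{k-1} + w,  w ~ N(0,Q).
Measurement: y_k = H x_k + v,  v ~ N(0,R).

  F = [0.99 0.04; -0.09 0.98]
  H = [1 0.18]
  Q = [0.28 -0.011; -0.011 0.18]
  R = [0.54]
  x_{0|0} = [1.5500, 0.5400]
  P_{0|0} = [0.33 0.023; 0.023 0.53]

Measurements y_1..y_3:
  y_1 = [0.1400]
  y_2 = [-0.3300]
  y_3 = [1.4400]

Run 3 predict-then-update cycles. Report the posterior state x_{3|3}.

x_post = [0.8149, 0.1272]

step 1: x^-=[1.5561, 0.3897]  P^-=[0.6061 0.0026; 0.0026 0.6876]  S=[1.1693]  K=[0.5187; 0.1081]  nu=[-1.4862]  x^+=[0.7851, 0.2291]  P^+=[0.2915 -0.0630; -0.0630 0.6740]
step 2: x^-=[0.7864, 0.1538]  P^-=[0.5617 -0.0714; -0.0714 0.8407]  S=[1.1033]  K=[0.4975; 0.0725]  nu=[-1.1441]  x^+=[0.2172, 0.0709]  P^+=[0.2887 -0.1112; -0.1112 0.8350]
step 3: x^-=[0.2179, 0.0500]  P^-=[0.5555 -0.1114; -0.1114 1.0038]  S=[1.0879]  K=[0.4922; 0.0637]  nu=[1.2131]  x^+=[0.8149, 0.1272]  P^+=[0.2920 -0.1455; -0.1455 0.9994]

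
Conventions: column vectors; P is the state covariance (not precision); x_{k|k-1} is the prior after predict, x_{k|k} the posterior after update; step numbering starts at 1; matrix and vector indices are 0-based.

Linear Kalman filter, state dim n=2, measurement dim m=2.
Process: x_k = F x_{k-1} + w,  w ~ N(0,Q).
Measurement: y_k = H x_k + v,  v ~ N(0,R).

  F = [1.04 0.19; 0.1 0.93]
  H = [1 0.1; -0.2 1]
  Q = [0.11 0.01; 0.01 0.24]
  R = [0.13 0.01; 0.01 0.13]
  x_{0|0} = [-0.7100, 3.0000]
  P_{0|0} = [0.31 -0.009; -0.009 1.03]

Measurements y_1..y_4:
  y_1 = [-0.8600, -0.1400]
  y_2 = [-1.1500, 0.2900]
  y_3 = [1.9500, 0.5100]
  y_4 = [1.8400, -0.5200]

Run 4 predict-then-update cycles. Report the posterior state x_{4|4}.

x_post = [1.4862, 0.0753]

step 1: x^-=[-0.1684, 2.7190]  P^-=[0.4789 0.2154; 0.2154 1.1323]  S=[0.6633 0.2385; 0.2385 1.1953]  K=[0.7740 -0.0544; 0.1807 0.8752]  nu=[-0.9635, -2.8927]  x^+=[-0.7568, 0.0132]  P^+=[0.0981 0.0203; 0.0203 0.1196]
step 2: x^-=[-0.7846, -0.0634]  P^-=[0.2284 0.0613; 0.0613 0.3482]  S=[0.3741 0.0593; 0.0593 0.4628]  K=[0.6343 -0.0474; 0.1450 0.7073]  nu=[-0.3591, 0.1964]  x^+=[-1.0217, 0.0235]  P^+=[0.0804 0.0163; 0.0163 0.0967]
step 3: x^-=[-1.0581, -0.0803]  P^-=[0.2068 0.0515; 0.0515 0.3274]  S=[0.3504 0.0518; 0.0518 0.4451]  K=[0.6121 -0.0486; 0.1373 0.6965]  nu=[3.0161, 0.3787]  x^+=[0.7698, 0.5977]  P^+=[0.0776 0.0153; 0.0153 0.0950]
step 4: x^-=[0.9142, 0.6328]  P^-=[0.2034 0.0500; 0.0500 0.3258]  S=[0.3466 0.0509; 0.0509 0.4439]  K=[0.6083 -0.0488; 0.1360 0.6958]  nu=[0.8625, -0.9700]  x^+=[1.4862, 0.0753]  P^+=[0.0771 0.0152; 0.0152 0.0948]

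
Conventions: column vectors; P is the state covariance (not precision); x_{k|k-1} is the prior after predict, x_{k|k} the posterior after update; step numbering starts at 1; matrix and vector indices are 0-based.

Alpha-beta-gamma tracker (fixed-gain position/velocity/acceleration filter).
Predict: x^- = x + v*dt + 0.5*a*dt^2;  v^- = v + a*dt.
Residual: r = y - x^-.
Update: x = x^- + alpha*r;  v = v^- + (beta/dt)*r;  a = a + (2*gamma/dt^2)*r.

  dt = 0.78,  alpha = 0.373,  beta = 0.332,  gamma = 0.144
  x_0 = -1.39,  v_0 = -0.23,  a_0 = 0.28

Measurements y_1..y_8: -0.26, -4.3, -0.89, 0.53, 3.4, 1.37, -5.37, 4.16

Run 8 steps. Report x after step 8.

step 1: x_pred=-1.4842  r=1.2242  x^+=-1.0276  v^+=0.5095  a^+=0.8595
step 2: x_pred=-0.3687  r=-3.9313  x^+=-1.8351  v^+=-0.4934  a^+=-1.0014
step 3: x_pred=-2.5246  r=1.6346  x^+=-1.9149  v^+=-0.5788  a^+=-0.2277
step 4: x_pred=-2.4356  r=2.9656  x^+=-1.3294  v^+=0.5059  a^+=1.1762
step 5: x_pred=-0.5770  r=3.9770  x^+=0.9064  v^+=3.1161  a^+=3.0588
step 6: x_pred=4.2674  r=-2.8974  x^+=3.1867  v^+=4.2687  a^+=1.6872
step 7: x_pred=7.0295  r=-12.3995  x^+=2.4045  v^+=0.3070  a^+=-4.1824
step 8: x_pred=1.3716  r=2.7884  x^+=2.4117  v^+=-1.7685  a^+=-2.8625

x_post = 2.4117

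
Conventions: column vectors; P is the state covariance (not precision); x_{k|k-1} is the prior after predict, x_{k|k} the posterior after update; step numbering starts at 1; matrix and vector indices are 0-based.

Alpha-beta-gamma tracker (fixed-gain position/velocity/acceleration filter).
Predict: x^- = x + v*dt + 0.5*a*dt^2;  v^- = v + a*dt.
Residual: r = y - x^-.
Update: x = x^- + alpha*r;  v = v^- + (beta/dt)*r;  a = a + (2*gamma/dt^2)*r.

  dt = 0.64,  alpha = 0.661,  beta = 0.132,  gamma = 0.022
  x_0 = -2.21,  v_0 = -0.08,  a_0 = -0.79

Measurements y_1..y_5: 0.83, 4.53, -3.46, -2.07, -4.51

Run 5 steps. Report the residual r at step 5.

resid = -1.7541

step 1: x_pred=-2.4230  r=3.2530  x^+=-0.2728  v^+=0.0853  a^+=-0.4406
step 2: x_pred=-0.3084  r=4.8384  x^+=2.8898  v^+=0.8013  a^+=0.0792
step 3: x_pred=3.4188  r=-6.8788  x^+=-1.1281  v^+=-0.5668  a^+=-0.6597
step 4: x_pred=-1.6259  r=-0.4441  x^+=-1.9195  v^+=-1.0806  a^+=-0.7074
step 5: x_pred=-2.7559  r=-1.7541  x^+=-3.9154  v^+=-1.8952  a^+=-0.8959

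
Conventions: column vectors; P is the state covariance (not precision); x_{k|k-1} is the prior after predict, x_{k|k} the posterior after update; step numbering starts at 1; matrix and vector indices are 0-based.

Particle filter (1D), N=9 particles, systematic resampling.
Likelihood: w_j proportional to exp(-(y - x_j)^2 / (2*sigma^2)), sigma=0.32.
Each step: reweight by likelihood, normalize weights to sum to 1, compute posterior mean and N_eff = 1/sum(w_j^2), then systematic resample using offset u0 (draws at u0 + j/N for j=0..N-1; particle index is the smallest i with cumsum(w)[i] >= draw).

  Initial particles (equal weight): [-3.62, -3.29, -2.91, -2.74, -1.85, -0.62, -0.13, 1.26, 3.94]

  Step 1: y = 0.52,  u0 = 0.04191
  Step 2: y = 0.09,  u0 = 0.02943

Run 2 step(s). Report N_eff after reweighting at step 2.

N_eff = 6.0095

step 1: w=[0.0000, 0.0000, 0.0000, 0.0000, 0.0000, 0.0089, 0.6424, 0.3487, 0.0000]  mean=0.3504  Neff=1.8714  idx=[6, 6, 6, 6, 6, 6, 7, 7, 7]
step 2: w=[0.1665, 0.1665, 0.1665, 0.1665, 0.1665, 0.1665, 0.0003, 0.0003, 0.0003]  mean=-0.1289  Neff=6.0095  idx=[0, 0, 1, 2, 2, 3, 4, 4, 5]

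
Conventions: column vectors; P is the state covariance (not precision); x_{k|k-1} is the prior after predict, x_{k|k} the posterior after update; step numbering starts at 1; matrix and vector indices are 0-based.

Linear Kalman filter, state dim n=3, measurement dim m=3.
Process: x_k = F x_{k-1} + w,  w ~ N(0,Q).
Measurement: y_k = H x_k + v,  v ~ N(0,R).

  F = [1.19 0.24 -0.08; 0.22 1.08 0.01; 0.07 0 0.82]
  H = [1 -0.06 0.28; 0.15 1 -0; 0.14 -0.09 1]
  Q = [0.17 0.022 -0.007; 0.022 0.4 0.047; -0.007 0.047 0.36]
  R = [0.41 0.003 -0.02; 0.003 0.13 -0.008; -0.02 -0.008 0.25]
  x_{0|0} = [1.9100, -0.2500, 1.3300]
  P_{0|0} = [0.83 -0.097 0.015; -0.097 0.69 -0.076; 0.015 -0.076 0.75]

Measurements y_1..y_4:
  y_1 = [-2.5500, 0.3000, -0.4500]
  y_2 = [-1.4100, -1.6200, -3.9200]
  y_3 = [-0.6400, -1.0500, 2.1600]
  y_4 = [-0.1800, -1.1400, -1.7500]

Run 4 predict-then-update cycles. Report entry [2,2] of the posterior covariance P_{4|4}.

P_post[2,2] = 0.1723

step 1: x^-=[2.1065, 0.1635, 1.2243]  P^-=[1.3346 0.2941 0.0109; 0.2941 1.1974 -0.0060; 0.0109 -0.0060 0.8701]  S=[1.7881 0.4215 0.3998; 0.4215 1.4456 -0.0549; 0.3998 -0.0549 1.1527]  K=[0.7309 0.1250 -0.0990; -0.0873 0.8846 0.0094; -0.0389 0.0377 0.7719]  nu=[-4.9895, -0.1795, -1.9545]  x^+=[-1.3691, 0.4219, -0.0969]  P^+=[0.3250 -0.0295 -0.0885; -0.0295 0.1191 0.0119; -0.0885 0.0119 0.2069]
step 2: x^-=[-1.5202, 0.1535, -0.1753]  P^-=[0.6380 0.0978 -0.0775; 0.0978 0.5405 0.0460; -0.0775 0.0460 0.4906]  S=[1.0317 0.1728 0.1155; 0.1728 0.7142 0.0035; 0.1155 0.0035 0.7250]  K=[0.5796 0.1311 -0.0888; -0.0591 0.7915 0.0208; -0.0272 0.0515 0.6601]  nu=[0.1685, -1.5455, -3.5181]  x^+=[-1.3126, -1.1530, -2.5815]  P^+=[0.2591 -0.0194 -0.0729; -0.0194 0.1055 0.0123; -0.0729 0.0123 0.1764]
step 3: x^-=[-1.6322, -1.5598, -2.2087]  P^-=[0.5464 0.0905 -0.0656; 0.0905 0.5263 0.0486; -0.0656 0.0486 0.4715]  S=[0.9460 0.1539 0.1102; 0.1539 0.6957 0.0063; 0.1102 0.0063 0.7071]  K=[0.5409 0.1289 -0.0815; -0.0539 0.7877 0.0210; -0.0173 0.0536 0.6499]  nu=[1.5171, 0.7546, 4.4568]  x^+=[-1.0777, -0.9534, 0.7020]  P^+=[0.2417 -0.0172 -0.0676; -0.0172 0.1047 0.0119; -0.0676 0.0119 0.1729]
step 4: x^-=[-1.5674, -1.2598, 0.5002]  P^-=[0.5220 0.0886 -0.0618; 0.0886 0.5256 0.0491; -0.0618 0.0491 0.4697]  S=[0.9238 0.1487 0.1103; 0.1487 0.6939 0.0067; 0.1103 0.0067 0.7058]  K=[0.5294 0.1278 -0.0793; -0.0526 0.7876 0.0209; -0.0139 0.0541 0.6486]  nu=[1.1717, 0.3549, -2.1442]  x^+=[-0.7317, -1.0867, -0.8875]  P^+=[0.2365 -0.0166 -0.0660; -0.0166 0.1046 0.0117; -0.0660 0.0117 0.1723]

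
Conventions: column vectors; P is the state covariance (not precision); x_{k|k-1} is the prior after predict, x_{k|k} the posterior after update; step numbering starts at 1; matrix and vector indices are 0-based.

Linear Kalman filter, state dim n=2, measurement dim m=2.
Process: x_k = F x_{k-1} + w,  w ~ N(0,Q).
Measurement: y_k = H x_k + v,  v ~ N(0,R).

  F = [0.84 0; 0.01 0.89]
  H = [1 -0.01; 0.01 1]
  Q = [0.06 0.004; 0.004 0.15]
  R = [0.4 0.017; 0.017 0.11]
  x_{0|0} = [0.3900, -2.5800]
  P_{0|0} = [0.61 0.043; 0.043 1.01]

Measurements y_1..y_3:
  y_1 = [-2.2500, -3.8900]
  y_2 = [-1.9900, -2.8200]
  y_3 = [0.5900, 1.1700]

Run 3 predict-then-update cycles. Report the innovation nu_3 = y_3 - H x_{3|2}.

innov = [1.6696, 3.8180]

step 1: x^-=[0.3276, -2.2923]  P^-=[0.4904 0.0413; 0.0413 0.9508]  S=[0.8897 0.0537; 0.0537 1.0617]  K=[0.5498 0.0157; -0.0184 0.8969]  nu=[-2.6005, -1.6010]  x^+=[-1.1273, -3.6804]  P^+=[0.2203 0.0089; 0.0089 0.0983]
step 2: x^-=[-0.9470, -3.2868]  P^-=[0.2154 0.0125; 0.0125 0.2280]  S=[0.6152 0.0294; 0.0294 0.3383]  K=[0.3494 0.0130; -0.0157 0.6758]  nu=[-1.0759, 0.4763]  x^+=[-1.3167, -2.9481]  P^+=[0.1400 0.0060; 0.0060 0.0740]
step 3: x^-=[-1.1060, -2.6370]  P^-=[0.1588 0.0096; 0.0096 0.2087]  S=[0.5586 0.0261; 0.0261 0.3189]  K=[0.2835 0.0120; -0.0172 0.6562]  nu=[1.6696, 3.8180]  x^+=[-0.5870, -0.1604]  P^+=[0.1137 0.0050; 0.0050 0.0718]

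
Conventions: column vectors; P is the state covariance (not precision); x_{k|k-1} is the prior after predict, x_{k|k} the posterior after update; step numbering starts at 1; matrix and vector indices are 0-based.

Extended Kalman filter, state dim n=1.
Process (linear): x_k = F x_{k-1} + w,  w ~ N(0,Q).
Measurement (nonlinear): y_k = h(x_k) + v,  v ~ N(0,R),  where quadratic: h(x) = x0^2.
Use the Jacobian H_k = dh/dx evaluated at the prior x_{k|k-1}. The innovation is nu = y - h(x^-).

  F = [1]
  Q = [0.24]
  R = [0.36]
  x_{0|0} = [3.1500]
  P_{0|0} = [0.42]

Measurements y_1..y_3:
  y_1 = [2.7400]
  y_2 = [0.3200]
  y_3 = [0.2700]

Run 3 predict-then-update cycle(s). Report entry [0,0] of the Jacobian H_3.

step 1: x^-=[3.1500]  P^-=[0.6600]  H_jac=[6.3000]  S=[26.5554]  K=[0.1566]  nu=[-7.1825]  x^+=[2.0254]  P^+=[0.0089]
step 2: x^-=[2.0254]  P^-=[0.2489]  H_jac=[4.0508]  S=[4.4449]  K=[0.2269]  nu=[-3.7821]  x^+=[1.1673]  P^+=[0.0202]
step 3: x^-=[1.1673]  P^-=[0.2602]  H_jac=[2.3346]  S=[1.7780]  K=[0.3416]  nu=[-1.0926]  x^+=[0.7941]  P^+=[0.0527]

H_jac[0,0] = 2.3346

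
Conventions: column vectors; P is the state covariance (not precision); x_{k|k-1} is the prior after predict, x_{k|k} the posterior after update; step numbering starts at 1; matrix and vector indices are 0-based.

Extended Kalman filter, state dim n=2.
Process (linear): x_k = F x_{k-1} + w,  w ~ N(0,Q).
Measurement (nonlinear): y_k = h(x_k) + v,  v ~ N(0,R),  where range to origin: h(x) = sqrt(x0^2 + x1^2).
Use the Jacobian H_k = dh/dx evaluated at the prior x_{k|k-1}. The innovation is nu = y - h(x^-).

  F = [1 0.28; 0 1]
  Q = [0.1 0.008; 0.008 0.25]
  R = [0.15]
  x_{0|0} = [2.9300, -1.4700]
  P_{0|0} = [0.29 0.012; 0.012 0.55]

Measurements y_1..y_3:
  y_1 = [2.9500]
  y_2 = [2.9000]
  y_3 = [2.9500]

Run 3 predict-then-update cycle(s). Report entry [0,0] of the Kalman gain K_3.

step 1: x^-=[2.5184, -1.4700]  P^-=[0.4398 0.1740; 0.1740 0.8000]  H_jac=[0.8636 -0.5041]  S=[0.5299]  K=[0.5514; -0.4775]  nu=[0.0340]  x^+=[2.5371, -1.4862]  P^+=[0.2788 0.3135; 0.3135 0.6792]
step 2: x^-=[2.1210, -1.4862]  P^-=[0.6076 0.5117; 0.5117 0.9292]  H_jac=[0.8190 -0.5739]  S=[0.3825]  K=[0.5331; -0.2985]  nu=[0.3101]  x^+=[2.2863, -1.5788]  P^+=[0.4988 0.5725; 0.5725 0.8951]
step 3: x^-=[1.8443, -1.5788]  P^-=[0.9896 0.8312; 0.8312 1.1451]  H_jac=[0.7597 -0.6503]  S=[0.3842]  K=[0.5500; -0.2948]  nu=[0.5223]  x^+=[2.1315, -1.7328]  P^+=[0.8734 0.8935; 0.8935 1.1117]

K[0,0] = 0.5500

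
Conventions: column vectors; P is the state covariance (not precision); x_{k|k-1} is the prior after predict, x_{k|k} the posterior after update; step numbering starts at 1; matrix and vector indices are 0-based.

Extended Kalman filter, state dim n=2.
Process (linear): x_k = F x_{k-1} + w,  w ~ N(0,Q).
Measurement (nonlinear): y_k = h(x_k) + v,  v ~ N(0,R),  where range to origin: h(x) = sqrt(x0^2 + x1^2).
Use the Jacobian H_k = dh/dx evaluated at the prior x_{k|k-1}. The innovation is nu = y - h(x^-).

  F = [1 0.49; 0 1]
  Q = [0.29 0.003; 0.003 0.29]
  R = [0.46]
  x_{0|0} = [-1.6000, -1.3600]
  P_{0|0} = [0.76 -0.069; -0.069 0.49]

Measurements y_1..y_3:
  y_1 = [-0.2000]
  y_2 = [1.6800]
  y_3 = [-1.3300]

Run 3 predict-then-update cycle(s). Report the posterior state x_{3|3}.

step 1: x^-=[-2.2664, -1.3600]  P^-=[1.1000 0.1741; 0.1741 0.7800]  H_jac=[-0.8575 -0.5145]  S=[1.6289]  K=[-0.6340; -0.3380]  nu=[-2.8431]  x^+=[-0.4637, -0.3989]  P^+=[0.4452 -0.1750; -0.1750 0.5939]
step 2: x^-=[-0.6592, -0.3989]  P^-=[0.7062 0.1190; 0.1190 0.8839]  H_jac=[-0.8555 -0.5178]  S=[1.3193]  K=[-0.5047; -0.4240]  nu=[0.9095]  x^+=[-1.1182, -0.7846]  P^+=[0.3702 -0.1634; -0.1634 0.6467]
step 3: x^-=[-1.5026, -0.7846]  P^-=[0.6554 0.1565; 0.1565 0.9367]  H_jac=[-0.8864 -0.4628]  S=[1.3041]  K=[-0.5010; -0.4388]  nu=[-3.0252]  x^+=[0.0131, 0.5429]  P^+=[0.3280 -0.1302; -0.1302 0.6855]

x_post = [0.0131, 0.5429]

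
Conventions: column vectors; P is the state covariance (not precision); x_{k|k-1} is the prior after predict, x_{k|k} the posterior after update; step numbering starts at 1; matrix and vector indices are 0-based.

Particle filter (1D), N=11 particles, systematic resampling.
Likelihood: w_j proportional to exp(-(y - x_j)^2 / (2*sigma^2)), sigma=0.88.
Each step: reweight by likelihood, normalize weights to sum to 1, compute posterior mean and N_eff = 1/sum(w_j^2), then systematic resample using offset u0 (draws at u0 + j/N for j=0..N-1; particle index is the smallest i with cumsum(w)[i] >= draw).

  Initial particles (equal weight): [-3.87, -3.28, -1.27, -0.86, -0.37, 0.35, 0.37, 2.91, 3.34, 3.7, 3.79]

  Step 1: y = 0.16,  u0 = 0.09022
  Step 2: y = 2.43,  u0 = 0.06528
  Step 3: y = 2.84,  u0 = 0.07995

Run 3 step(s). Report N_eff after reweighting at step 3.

N_eff = 8.1116

step 1: w=[0.0000, 0.0001, 0.0748, 0.1430, 0.2336, 0.2736, 0.2722, 0.0021, 0.0004, 0.0001, 0.0001]  mean=-0.1004  Neff=4.3563  idx=[3, 3, 4, 4, 5, 5, 5, 6, 6, 6, 7]
step 2: w=[0.0007, 0.0007, 0.0051, 0.0051, 0.0488, 0.0488, 0.0488, 0.0515, 0.0515, 0.0515, 0.6874]  mean=2.1038  Neff=2.0504  idx=[5, 6, 8, 10, 10, 10, 10, 10, 10, 10, 10]
step 3: w=[0.0023, 0.0023, 0.0024, 0.1241, 0.1241, 0.1241, 0.1241, 0.1241, 0.1241, 0.1241, 0.1241]  mean=2.8922  Neff=8.1116  idx=[3, 4, 5, 5, 6, 7, 7, 8, 9, 10, 10]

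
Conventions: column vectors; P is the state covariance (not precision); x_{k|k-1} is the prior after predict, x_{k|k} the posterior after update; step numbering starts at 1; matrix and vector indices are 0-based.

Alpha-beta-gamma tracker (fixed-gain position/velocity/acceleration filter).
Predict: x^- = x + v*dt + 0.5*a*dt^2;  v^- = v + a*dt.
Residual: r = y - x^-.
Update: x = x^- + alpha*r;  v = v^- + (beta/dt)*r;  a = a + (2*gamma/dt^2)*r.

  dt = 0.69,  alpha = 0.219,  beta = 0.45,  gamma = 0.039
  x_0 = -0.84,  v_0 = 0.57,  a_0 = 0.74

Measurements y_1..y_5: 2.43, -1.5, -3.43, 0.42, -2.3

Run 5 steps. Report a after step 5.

step 1: x_pred=-0.2705  r=2.7005  x^+=0.3209  v^+=2.8418  a^+=1.1824
step 2: x_pred=2.5632  r=-4.0632  x^+=1.6734  v^+=1.0078  a^+=0.5168
step 3: x_pred=2.4918  r=-5.9218  x^+=1.1949  v^+=-2.4977  a^+=-0.4534
step 4: x_pred=-0.6364  r=1.0564  x^+=-0.4051  v^+=-2.1215  a^+=-0.2803
step 5: x_pred=-1.9357  r=-0.3643  x^+=-2.0155  v^+=-2.5526  a^+=-0.3400

a_post = -0.3400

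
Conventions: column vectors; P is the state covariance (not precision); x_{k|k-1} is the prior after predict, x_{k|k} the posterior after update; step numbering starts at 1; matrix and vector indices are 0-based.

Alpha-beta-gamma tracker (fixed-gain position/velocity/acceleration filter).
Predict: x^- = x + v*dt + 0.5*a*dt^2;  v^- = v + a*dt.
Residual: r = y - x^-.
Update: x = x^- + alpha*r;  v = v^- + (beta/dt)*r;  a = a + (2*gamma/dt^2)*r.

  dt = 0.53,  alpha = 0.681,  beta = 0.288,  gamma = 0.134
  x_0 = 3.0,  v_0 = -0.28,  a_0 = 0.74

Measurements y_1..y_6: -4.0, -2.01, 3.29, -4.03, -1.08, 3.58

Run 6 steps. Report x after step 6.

step 1: x_pred=2.9555  r=-6.9555  x^+=-1.7812  v^+=-3.6674  a^+=-5.8961
step 2: x_pred=-4.5530  r=2.5430  x^+=-2.8212  v^+=-5.4105  a^+=-3.4699
step 3: x_pred=-6.1761  r=9.4661  x^+=0.2703  v^+=-2.1057  a^+=5.5615
step 4: x_pred=-0.0646  r=-3.9654  x^+=-2.7650  v^+=-1.3128  a^+=1.7782
step 5: x_pred=-3.2111  r=2.1311  x^+=-1.7598  v^+=0.7876  a^+=3.8114
step 6: x_pred=-0.8071  r=4.3871  x^+=2.1805  v^+=5.1916  a^+=7.9970

x_post = 2.1805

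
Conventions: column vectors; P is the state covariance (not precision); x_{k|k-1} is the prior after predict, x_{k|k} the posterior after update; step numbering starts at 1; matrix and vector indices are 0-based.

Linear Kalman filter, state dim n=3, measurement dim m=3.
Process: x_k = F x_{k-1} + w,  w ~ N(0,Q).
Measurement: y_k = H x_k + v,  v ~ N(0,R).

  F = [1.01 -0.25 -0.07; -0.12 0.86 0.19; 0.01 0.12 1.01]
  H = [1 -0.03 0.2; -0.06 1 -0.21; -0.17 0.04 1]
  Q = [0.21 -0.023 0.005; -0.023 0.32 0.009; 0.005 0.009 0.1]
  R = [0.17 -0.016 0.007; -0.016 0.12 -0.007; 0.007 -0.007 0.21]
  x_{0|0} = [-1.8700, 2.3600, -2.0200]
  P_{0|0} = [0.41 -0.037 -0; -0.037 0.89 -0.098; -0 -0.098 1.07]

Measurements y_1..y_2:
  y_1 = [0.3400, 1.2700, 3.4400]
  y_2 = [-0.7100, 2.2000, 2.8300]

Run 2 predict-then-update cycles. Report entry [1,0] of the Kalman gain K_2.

step 1: x^-=[-2.3373, 1.8702, -1.7757]  P^-=[0.7044 -0.3010 -0.0720; -0.3010 0.9984 0.2185; -0.0720 0.2185 1.1805]  S=[0.9091 -0.3782 0.0342; -0.3782 1.1155 0.0626; 0.0342 0.0626 1.4585]  K=[0.7638 -0.0264 -0.1565; 0.0413 0.8743 0.1738; 0.1325 -0.0236 0.8217]  nu=[3.0885, -1.1133, 4.7436]  x^+=[-0.6914, 1.8489, 2.5576]  P^+=[0.1299 -0.0075 -0.0049; -0.0075 0.1079 0.0251; -0.0049 0.0251 0.1718]
step 2: x^-=[-1.3395, 2.1589, 2.7981]  P^-=[0.3555 -0.0747 -0.0215; -0.0747 0.4178 0.0759; -0.0215 0.0759 0.2828]  S=[0.5321 -0.1161 -0.0232; -0.1161 0.5281 0.0426; -0.0232 0.0426 0.5181]  K=[0.6543 -0.0186 -0.1331; 0.0381 0.7664 0.1419; 0.0877 0.0077 0.5620]  nu=[0.1347, 0.5483, -0.2822]  x^+=[-1.2241, 2.5442, 2.6556]  P^+=[0.1112 -0.0060 -0.0041; -0.0060 0.0942 0.0199; -0.0041 0.0199 0.1171]

K[1,0] = 0.0381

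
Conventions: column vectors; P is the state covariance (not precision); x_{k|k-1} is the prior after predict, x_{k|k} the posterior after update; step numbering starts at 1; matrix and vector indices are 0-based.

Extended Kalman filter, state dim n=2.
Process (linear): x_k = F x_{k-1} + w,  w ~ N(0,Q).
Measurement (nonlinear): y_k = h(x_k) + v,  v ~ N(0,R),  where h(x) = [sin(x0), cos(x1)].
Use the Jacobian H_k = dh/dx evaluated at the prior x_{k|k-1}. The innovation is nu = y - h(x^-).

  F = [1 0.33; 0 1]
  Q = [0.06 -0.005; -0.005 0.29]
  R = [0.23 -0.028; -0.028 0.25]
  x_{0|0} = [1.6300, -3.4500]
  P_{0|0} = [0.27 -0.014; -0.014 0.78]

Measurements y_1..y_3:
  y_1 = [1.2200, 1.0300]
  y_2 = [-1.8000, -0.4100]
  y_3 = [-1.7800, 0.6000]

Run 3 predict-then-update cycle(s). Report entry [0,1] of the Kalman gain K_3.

K[0,1] = -0.0992

step 1: x^-=[0.4915, -3.4500]  P^-=[0.4057 0.2384; 0.2384 1.0700]  H_jac=[0.8816 0.0000; 0.0000 -0.3035]  S=[0.5453 -0.0918; -0.0918 0.3486]  K=[0.6497 -0.0365; 0.2392 -0.8687]  nu=[0.7481, 1.9828]  x^+=[0.9052, -4.9937]  P^+=[0.1707 0.0900; 0.0900 0.7376]
step 2: x^-=[-0.7427, -4.9937]  P^-=[0.3704 0.3284; 0.3284 1.0276]  H_jac=[0.7366 0.0000; 0.0000 -0.9607]  S=[0.4310 -0.2604; -0.2604 1.1984]  K=[0.5456 -0.1447; 0.0732 -0.8079]  nu=[-1.1237, -0.6876]  x^+=[-1.2564, -4.5204]  P^+=[0.1759 0.0536; 0.0536 0.2124]
step 3: x^-=[-2.7481, -4.5204]  P^-=[0.2943 0.1186; 0.1186 0.5024]  H_jac=[-0.9236 0.0000; 0.0000 -0.9816]  S=[0.4811 0.0796; 0.0796 0.7341]  K=[-0.5487 -0.0992; -0.1188 -0.6589]  nu=[-1.3966, 0.7908]  x^+=[-2.0603, -4.8756]  P^+=[0.1336 0.0096; 0.0096 0.1644]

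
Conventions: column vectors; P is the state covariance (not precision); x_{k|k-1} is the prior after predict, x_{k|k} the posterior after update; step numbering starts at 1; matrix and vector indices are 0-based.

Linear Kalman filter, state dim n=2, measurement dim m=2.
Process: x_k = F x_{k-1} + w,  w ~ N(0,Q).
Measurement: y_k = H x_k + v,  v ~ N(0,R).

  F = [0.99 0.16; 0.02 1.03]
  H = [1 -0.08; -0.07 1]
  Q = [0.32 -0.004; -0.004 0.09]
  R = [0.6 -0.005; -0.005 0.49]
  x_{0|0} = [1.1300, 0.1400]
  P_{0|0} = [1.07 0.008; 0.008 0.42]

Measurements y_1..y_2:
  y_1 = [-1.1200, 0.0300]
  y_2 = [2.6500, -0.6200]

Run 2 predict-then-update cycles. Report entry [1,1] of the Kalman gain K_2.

step 1: x^-=[1.1411, 0.1668]  P^-=[1.3820 0.0946; 0.0946 0.5363]  S=[1.9703 -0.0495; -0.0495 1.0199]  K=[0.6984 0.0318; 0.0393 0.5213]  nu=[-2.2478, -0.0569]  x^+=[-0.4305, 0.0487]  P^+=[0.4222 0.0416; 0.0416 0.2582]
step 2: x^-=[-0.4184, 0.0416]  P^-=[0.7536 0.0895; 0.0895 0.3658]  S=[1.3416 0.0030; 0.0030 0.8469]  K=[0.5563 0.0414; 0.0440 0.4243]  nu=[3.0717, -0.6909]  x^+=[1.2617, -0.1166]  P^+=[0.3368 0.0411; 0.0411 0.2106]

K[1,1] = 0.4243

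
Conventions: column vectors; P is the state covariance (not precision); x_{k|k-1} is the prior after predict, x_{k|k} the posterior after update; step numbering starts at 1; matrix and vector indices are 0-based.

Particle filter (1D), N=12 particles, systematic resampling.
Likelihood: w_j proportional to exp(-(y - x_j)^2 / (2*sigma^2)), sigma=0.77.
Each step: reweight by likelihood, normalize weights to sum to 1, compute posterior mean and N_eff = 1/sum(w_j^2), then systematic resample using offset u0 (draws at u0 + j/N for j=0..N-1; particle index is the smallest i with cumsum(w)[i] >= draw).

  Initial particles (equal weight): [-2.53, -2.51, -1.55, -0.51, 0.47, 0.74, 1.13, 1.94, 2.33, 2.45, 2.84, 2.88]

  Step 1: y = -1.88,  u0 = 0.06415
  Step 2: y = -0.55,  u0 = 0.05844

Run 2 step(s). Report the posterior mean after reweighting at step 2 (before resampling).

step 1: w=[0.2750, 0.2810, 0.3582, 0.0807, 0.0037, 0.0012, 0.0002, 0.0000, 0.0000, 0.0000, 0.0000, 0.0000]  mean=-1.9946  Neff=3.4550  idx=[0, 0, 0, 1, 1, 1, 2, 2, 2, 2, 2, 3]
step 2: w=[0.0109, 0.0109, 0.0109, 0.0116, 0.0116, 0.0116, 0.1274, 0.1274, 0.1274, 0.1274, 0.1274, 0.2957]  mean=-1.3078  Neff=5.9058  idx=[5, 6, 7, 7, 8, 9, 9, 10, 11, 11, 11, 11]

post_mean = -1.3078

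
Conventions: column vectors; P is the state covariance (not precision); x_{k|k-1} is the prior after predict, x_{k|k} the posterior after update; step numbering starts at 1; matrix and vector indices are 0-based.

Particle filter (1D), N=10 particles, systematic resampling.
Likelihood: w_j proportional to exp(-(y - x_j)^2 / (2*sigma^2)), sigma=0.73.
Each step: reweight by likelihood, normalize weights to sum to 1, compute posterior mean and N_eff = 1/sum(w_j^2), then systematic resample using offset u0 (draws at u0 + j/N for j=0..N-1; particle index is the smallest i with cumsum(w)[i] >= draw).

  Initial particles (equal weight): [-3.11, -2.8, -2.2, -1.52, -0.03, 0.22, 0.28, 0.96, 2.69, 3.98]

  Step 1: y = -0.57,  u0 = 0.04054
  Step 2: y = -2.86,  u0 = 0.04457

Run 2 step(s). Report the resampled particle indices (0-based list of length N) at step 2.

step 1: w=[0.0010, 0.0038, 0.0336, 0.1743, 0.3093, 0.2264, 0.2064, 0.0452, 0.0000, 0.0000]  mean=-0.2108  Neff=4.4829  idx=[3, 3, 4, 4, 4, 5, 5, 5, 6, 6]
step 2: w=[0.4970, 0.4970, 0.0015, 0.0015, 0.0015, 0.0004, 0.0004, 0.0004, 0.0003, 0.0003]  mean=-1.5106  Neff=2.0242  idx=[0, 0, 0, 0, 0, 1, 1, 1, 1, 1]

resampled_idx = [0, 0, 0, 0, 0, 1, 1, 1, 1, 1]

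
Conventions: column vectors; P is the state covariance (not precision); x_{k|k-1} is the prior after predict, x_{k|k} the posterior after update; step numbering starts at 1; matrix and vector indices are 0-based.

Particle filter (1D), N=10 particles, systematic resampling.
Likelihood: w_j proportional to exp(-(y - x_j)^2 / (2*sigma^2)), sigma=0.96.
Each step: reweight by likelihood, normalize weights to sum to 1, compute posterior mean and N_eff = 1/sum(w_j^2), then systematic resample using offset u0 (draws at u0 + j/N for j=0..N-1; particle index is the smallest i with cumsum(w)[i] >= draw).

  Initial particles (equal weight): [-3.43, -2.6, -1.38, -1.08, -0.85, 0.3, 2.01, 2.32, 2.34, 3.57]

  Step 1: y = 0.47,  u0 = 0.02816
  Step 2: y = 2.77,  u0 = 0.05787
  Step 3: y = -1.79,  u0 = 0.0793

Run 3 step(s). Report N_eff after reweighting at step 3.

N_eff = 1.0455

step 1: w=[0.0001, 0.0025, 0.0652, 0.1134, 0.1622, 0.4111, 0.1153, 0.0652, 0.0626, 0.0023]  mean=0.3038  Neff=4.2752  idx=[2, 3, 4, 4, 5, 5, 5, 5, 6, 7]
step 2: w=[0.0000, 0.0002, 0.0005, 0.0005, 0.0206, 0.0206, 0.0206, 0.0206, 0.4118, 0.5047]  mean=2.0224  Neff=2.3471  idx=[6, 8, 8, 8, 8, 9, 9, 9, 9, 9]
step 3: w=[0.9780, 0.0041, 0.0041, 0.0041, 0.0041, 0.0011, 0.0011, 0.0011, 0.0011, 0.0011]  mean=0.3394  Neff=1.0455  idx=[0, 0, 0, 0, 0, 0, 0, 0, 0, 1]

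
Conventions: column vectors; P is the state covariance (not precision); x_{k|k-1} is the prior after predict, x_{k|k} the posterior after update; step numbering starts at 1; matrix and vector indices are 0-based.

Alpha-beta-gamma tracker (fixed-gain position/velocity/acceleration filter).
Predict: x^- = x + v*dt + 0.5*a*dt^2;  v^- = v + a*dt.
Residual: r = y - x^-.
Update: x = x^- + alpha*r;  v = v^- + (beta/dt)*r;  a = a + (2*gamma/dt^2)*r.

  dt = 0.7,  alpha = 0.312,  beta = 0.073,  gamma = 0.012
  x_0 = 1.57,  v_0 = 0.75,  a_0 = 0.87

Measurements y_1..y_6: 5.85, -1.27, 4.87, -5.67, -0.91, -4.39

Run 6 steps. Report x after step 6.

step 1: x_pred=2.3081  r=3.5418  x^+=3.4132  v^+=1.7284  a^+=1.0435
step 2: x_pred=4.8787  r=-6.1487  x^+=2.9603  v^+=1.8176  a^+=0.7423
step 3: x_pred=4.4145  r=0.4555  x^+=4.5566  v^+=2.3847  a^+=0.7646
step 4: x_pred=6.4132  r=-12.0832  x^+=2.6433  v^+=1.6598  a^+=0.1728
step 5: x_pred=3.8475  r=-4.7575  x^+=2.3631  v^+=1.2847  a^+=-0.0602
step 6: x_pred=3.2476  r=-7.6376  x^+=0.8647  v^+=0.4460  a^+=-0.4343

x_post = 0.8647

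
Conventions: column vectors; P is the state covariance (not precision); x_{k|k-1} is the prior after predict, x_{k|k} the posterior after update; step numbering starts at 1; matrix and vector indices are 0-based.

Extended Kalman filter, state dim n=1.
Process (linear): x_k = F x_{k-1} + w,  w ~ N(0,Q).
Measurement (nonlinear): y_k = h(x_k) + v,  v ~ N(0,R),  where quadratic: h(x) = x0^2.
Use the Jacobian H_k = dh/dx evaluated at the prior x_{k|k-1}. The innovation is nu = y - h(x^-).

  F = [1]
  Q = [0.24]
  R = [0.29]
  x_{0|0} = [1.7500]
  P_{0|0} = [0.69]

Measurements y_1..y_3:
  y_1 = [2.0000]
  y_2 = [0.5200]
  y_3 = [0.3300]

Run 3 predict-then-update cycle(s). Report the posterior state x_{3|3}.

step 1: x^-=[1.7500]  P^-=[0.9300]  H_jac=[3.5000]  S=[11.6825]  K=[0.2786]  nu=[-1.0625]  x^+=[1.4540]  P^+=[0.0231]
step 2: x^-=[1.4540]  P^-=[0.2631]  H_jac=[2.9079]  S=[2.5147]  K=[0.3042]  nu=[-1.5940]  x^+=[0.9690]  P^+=[0.0303]
step 3: x^-=[0.9690]  P^-=[0.2703]  H_jac=[1.9380]  S=[1.3054]  K=[0.4014]  nu=[-0.6090]  x^+=[0.7246]  P^+=[0.0601]

x_post = [0.7246]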